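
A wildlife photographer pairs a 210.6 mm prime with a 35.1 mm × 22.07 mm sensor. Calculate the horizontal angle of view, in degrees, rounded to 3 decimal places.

Angle of view α = 2·arctan(w/2f) with w = 35.1 mm and f = 210.6 mm.
w/2f = 0.08333; arctan(0.08333) ≈ 4.7636°, so α ≈ 9.5273°.

9.527°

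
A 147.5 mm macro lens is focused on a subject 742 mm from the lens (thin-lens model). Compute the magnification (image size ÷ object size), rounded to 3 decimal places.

0.248×

Thin lens: 1/f = 1/dₒ + 1/dᵢ → 1/dᵢ = 1/147.5 − 1/742 = 0.0054320 mm⁻¹, so dᵢ ≈ 184.0959 mm.
Magnification m = dᵢ/dₒ = 184.0959/742 ≈ 0.24811.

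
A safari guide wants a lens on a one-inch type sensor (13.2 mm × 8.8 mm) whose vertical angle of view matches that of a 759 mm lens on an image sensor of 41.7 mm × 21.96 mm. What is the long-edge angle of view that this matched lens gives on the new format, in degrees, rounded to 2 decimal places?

Equal vertical AOV ⇒ f₂ = f₁ · 8.8/21.96 = 759 × 0.40073 ≈ 304.1530 mm.
Long-edge AOV on the new format = 2·arctan(13.2 / (2 × 304.1530)) = 2·arctan(0.02170) ≈ 2.4862°.

2.49°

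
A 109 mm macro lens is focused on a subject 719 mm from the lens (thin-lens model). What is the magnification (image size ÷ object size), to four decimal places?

Thin lens: 1/f = 1/dₒ + 1/dᵢ → 1/dᵢ = 1/109 − 1/719 = 0.0077835 mm⁻¹, so dᵢ ≈ 128.4770 mm.
Magnification m = dᵢ/dₒ = 128.4770/719 ≈ 0.17869.

0.1787×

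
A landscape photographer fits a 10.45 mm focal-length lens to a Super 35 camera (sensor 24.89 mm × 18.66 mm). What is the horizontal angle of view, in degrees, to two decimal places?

99.96°

Angle of view α = 2·arctan(w/2f) with w = 24.89 mm and f = 10.45 mm.
w/2f = 1.19091; arctan(1.19091) ≈ 49.9800°, so α ≈ 99.9600°.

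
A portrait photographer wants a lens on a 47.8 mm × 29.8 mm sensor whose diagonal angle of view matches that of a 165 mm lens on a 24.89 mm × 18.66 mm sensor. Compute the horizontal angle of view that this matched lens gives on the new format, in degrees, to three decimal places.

9.147°

Sensor diagonal = √(24.89² + 18.66²) = √967.7077 ≈ 31.1080 mm.
Sensor diagonal = √(47.8² + 29.8²) = √3172.8800 ≈ 56.3283 mm.
Equal diagonal AOV ⇒ f₂ = f₁ · 56.3283/31.1080 = 165 × 1.81073 ≈ 298.7712 mm.
Horizontal AOV on the new format = 2·arctan(47.8 / (2 × 298.7712)) = 2·arctan(0.07999) ≈ 9.1472°.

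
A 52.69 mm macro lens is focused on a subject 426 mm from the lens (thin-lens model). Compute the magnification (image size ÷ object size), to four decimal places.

Thin lens: 1/f = 1/dₒ + 1/dᵢ → 1/dᵢ = 1/52.69 − 1/426 = 0.0166315 mm⁻¹, so dᵢ ≈ 60.1268 mm.
Magnification m = dᵢ/dₒ = 60.1268/426 ≈ 0.14114.

0.1411×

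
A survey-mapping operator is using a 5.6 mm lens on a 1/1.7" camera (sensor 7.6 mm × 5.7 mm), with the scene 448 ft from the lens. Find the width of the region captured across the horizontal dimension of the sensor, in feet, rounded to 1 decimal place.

608.0 ft

dₒ: 448 ft × 304.8 mm/ft = 136550.40 mm.
Similar triangles through the lens centre give W/dₒ = w/dᵢ; with 1/f = 1/dₒ + 1/dᵢ this gives W = w·(dₒ − f)/f.
W = 7.6 mm × (136550 − 5.6) / 5.6 = 7.6 × 24382.9992 ≈ 185310.794 mm = 185310.794/304.8 ft = 607.975 ft.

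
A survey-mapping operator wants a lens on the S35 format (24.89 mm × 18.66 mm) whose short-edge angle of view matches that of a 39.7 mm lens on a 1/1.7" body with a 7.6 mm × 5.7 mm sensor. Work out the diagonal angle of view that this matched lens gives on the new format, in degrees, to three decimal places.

13.649°

Equal short-edge AOV ⇒ f₂ = f₁ · 18.66/5.7 = 39.7 × 3.27368 ≈ 129.9653 mm.
Sensor diagonal = √(24.89² + 18.66²) = √967.7077 ≈ 31.1080 mm.
Diagonal AOV on the new format = 2·arctan(31.1080 / (2 × 129.9653)) = 2·arctan(0.11968) ≈ 13.6492°.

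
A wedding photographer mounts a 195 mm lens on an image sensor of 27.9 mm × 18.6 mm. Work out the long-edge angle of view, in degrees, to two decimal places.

Angle of view α = 2·arctan(w/2f) with w = 27.9 mm and f = 195 mm.
w/2f = 0.07154; arctan(0.07154) ≈ 4.0919°, so α ≈ 8.1838°.

8.18°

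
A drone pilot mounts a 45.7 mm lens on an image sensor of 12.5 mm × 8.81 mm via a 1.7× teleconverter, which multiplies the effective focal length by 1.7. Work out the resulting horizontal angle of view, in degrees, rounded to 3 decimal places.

Effective focal length f = 45.7 × 1.7 = 77.69 mm.
α = 2·arctan(12.5 / (2 × 77.69)) = 2·arctan(0.08045) ≈ 9.1988°.

9.199°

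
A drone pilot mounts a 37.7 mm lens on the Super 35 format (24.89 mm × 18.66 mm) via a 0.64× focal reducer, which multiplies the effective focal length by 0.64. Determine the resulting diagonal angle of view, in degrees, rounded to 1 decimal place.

65.6°

Effective focal length f = 37.7 × 0.64 = 24.128 mm.
Sensor diagonal = √(24.89² + 18.66²) = √967.7077 ≈ 31.1080 mm.
α = 2·arctan(31.108 / (2 × 24.128)) = 2·arctan(0.64465) ≈ 65.6153°.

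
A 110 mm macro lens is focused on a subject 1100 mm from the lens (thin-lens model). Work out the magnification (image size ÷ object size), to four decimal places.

0.1111×

Thin lens: 1/f = 1/dₒ + 1/dᵢ → 1/dᵢ = 1/110 − 1/1100 = 0.0081818 mm⁻¹, so dᵢ ≈ 122.2222 mm.
Magnification m = dᵢ/dₒ = 122.2222/1100 ≈ 0.11111.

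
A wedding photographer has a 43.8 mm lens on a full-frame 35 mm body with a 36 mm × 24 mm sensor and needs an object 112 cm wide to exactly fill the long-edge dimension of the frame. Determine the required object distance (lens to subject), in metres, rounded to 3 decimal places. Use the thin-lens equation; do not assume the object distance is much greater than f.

1.406 m

W: 112 cm = 1120 mm.
Magnification m = w/W = dᵢ/dₒ; combined with 1/f = 1/dₒ + 1/dᵢ this gives dₒ = f·(1 + W/w).
dₒ = 43.8 mm × (1 + 1120/36) = 43.8 × 32.1111 ≈ 1406.467 mm = 1.40647 m.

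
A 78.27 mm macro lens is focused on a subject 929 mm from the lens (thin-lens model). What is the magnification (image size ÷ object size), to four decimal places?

Thin lens: 1/f = 1/dₒ + 1/dᵢ → 1/dᵢ = 1/78.27 − 1/929 = 0.0116999 mm⁻¹, so dᵢ ≈ 85.4711 mm.
Magnification m = dᵢ/dₒ = 85.4711/929 ≈ 0.09200.

0.0920×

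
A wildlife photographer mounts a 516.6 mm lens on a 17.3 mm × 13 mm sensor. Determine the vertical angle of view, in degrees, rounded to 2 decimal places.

Angle of view α = 2·arctan(h/2f) with h = 13 mm and f = 516.6 mm.
h/2f = 0.01258; arctan(0.01258) ≈ 0.7209°, so α ≈ 1.4417°.

1.44°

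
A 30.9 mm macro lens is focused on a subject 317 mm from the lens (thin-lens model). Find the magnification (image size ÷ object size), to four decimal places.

Thin lens: 1/f = 1/dₒ + 1/dᵢ → 1/dᵢ = 1/30.9 − 1/317 = 0.0292079 mm⁻¹, so dᵢ ≈ 34.2373 mm.
Magnification m = dᵢ/dₒ = 34.2373/317 ≈ 0.10800.

0.1080×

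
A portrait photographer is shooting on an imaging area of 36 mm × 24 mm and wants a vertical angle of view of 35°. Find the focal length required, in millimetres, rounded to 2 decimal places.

From α = 2·arctan(h/2f) we get f = h / (2·tan(α/2)).
With h = 24 mm and α/2 = 17.5°, tan(α/2) ≈ 0.31530, so f ≈ 24 / 0.63060 ≈ 38.0591 mm.

38.06 mm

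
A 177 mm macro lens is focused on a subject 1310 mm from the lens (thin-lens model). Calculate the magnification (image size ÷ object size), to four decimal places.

0.1562×

Thin lens: 1/f = 1/dₒ + 1/dᵢ → 1/dᵢ = 1/177 − 1/1310 = 0.0048864 mm⁻¹, so dᵢ ≈ 204.6514 mm.
Magnification m = dᵢ/dₒ = 204.6514/1310 ≈ 0.15622.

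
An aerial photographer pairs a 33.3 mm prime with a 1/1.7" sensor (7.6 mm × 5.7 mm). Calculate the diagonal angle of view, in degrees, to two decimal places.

Sensor diagonal = √(7.6² + 5.7²) = √90.2500 ≈ 9.5000 mm.
Angle of view α = 2·arctan(d/2f) with d = 9.5000 mm and f = 33.3 mm.
d/2f = 0.14264; arctan(0.14264) ≈ 8.1181°, so α ≈ 16.2361°.

16.24°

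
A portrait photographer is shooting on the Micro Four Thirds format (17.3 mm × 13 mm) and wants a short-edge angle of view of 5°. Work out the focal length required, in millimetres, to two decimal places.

148.87 mm

From α = 2·arctan(h/2f) we get f = h / (2·tan(α/2)).
With h = 13 mm and α/2 = 2.5°, tan(α/2) ≈ 0.04366, so f ≈ 13 / 0.08732 ≈ 148.8745 mm.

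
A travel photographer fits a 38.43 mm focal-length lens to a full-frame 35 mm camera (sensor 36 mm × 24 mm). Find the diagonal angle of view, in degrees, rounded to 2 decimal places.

58.75°

Sensor diagonal = √(36² + 24²) = √1872.0000 ≈ 43.2666 mm.
Angle of view α = 2·arctan(d/2f) with d = 43.2666 mm and f = 38.43 mm.
d/2f = 0.56293; arctan(0.56293) ≈ 29.3764°, so α ≈ 58.7527°.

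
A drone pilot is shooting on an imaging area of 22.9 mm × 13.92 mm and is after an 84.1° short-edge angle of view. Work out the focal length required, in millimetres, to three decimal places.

From α = 2·arctan(h/2f) we get f = h / (2·tan(α/2)).
With h = 13.92 mm and α/2 = 42.05°, tan(α/2) ≈ 0.90199, so f ≈ 13.92 / 1.80397 ≈ 7.7163 mm.

7.716 mm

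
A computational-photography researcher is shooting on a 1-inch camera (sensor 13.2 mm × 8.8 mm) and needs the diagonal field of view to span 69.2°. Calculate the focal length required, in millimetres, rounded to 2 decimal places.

Sensor diagonal = √(13.2² + 8.8²) = √251.6800 ≈ 15.8644 mm.
From α = 2·arctan(d/2f) we get f = d / (2·tan(α/2)).
With d = 15.8644 mm and α/2 = 34.6°, tan(α/2) ≈ 0.68985, so f ≈ 15.8644 / 1.37971 ≈ 11.4984 mm.

11.50 mm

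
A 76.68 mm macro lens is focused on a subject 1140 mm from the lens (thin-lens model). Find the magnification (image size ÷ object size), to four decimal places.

Thin lens: 1/f = 1/dₒ + 1/dᵢ → 1/dᵢ = 1/76.68 − 1/1140 = 0.0121640 mm⁻¹, so dᵢ ≈ 82.2097 mm.
Magnification m = dᵢ/dₒ = 82.2097/1140 ≈ 0.07211.

0.0721×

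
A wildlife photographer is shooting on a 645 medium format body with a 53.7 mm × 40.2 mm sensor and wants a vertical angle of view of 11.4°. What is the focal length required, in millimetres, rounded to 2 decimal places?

From α = 2·arctan(h/2f) we get f = h / (2·tan(α/2)).
With h = 40.2 mm and α/2 = 5.7°, tan(α/2) ≈ 0.09981, so f ≈ 40.2 / 0.19963 ≈ 201.3760 mm.

201.38 mm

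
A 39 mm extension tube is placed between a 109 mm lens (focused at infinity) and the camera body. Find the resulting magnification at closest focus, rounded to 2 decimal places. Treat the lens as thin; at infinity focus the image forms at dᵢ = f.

0.36×

The tube moves the image plane from f to f + e, so dᵢ = 109 + 39 = 148 mm. Focus is achieved when 1/f = 1/dₒ + 1/dᵢ, giving dₒ = 1/(1/f − 1/(f+e)).
Magnification m = dᵢ/dₒ = (f+e)·(1/f − 1/(f+e)) = e/f = 39/109 ≈ 0.3578.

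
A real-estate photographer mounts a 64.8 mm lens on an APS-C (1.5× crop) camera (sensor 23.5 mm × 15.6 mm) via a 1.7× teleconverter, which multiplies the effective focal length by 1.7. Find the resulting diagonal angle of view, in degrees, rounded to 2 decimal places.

14.59°

Effective focal length f = 64.8 × 1.7 = 110.16 mm.
Sensor diagonal = √(23.5² + 15.6²) = √795.6100 ≈ 28.2066 mm.
α = 2·arctan(28.207 / (2 × 110.16)) = 2·arctan(0.12803) ≈ 14.5913°.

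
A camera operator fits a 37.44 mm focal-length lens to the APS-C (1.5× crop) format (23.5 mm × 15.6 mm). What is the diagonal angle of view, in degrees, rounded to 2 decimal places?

41.28°

Sensor diagonal = √(23.5² + 15.6²) = √795.6100 ≈ 28.2066 mm.
Angle of view α = 2·arctan(d/2f) with d = 28.2066 mm and f = 37.44 mm.
d/2f = 0.37669; arctan(0.37669) ≈ 20.6409°, so α ≈ 41.2818°.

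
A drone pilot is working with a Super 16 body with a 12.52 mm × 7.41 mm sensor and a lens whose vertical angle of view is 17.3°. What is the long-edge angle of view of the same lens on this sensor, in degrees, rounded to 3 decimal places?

28.830°

From the vertical AOV: f = 7.41 / (2·tan(8.65°)) = 7.41 / 0.30426 ≈ 24.3544 mm.
Long-edge AOV = 2·arctan(12.52 / (2 × 24.3544)) = 2·arctan(0.25704) ≈ 28.8302°.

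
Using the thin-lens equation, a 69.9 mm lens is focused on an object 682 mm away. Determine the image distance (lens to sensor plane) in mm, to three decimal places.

77.882 mm

1/dᵢ = 1/f − 1/dₒ = 1/69.9 − 1/682 = 0.0128399 mm⁻¹.
dᵢ = 1/0.0128399 ≈ 77.8824 mm.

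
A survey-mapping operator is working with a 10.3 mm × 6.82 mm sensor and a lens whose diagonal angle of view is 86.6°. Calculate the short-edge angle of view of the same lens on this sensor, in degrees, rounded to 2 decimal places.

54.97°

Sensor diagonal = √(10.3² + 6.82²) = √152.6024 ≈ 12.3532 mm.
From the diagonal AOV: f = 12.3532 / (2·tan(43.3°)) = 12.3532 / 1.88470 ≈ 6.5545 mm.
Short-edge AOV = 2·arctan(6.82 / (2 × 6.5545)) = 2·arctan(0.52026) ≈ 54.9719°.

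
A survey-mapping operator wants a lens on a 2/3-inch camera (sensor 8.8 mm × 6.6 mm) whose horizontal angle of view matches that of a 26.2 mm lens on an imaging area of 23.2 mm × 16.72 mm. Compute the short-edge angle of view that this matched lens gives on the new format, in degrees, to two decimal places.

Equal horizontal AOV ⇒ f₂ = f₁ · 8.8/23.2 = 26.2 × 0.37931 ≈ 9.9379 mm.
Short-edge AOV on the new format = 2·arctan(6.6 / (2 × 9.9379)) = 2·arctan(0.33206) ≈ 36.7386°.

36.74°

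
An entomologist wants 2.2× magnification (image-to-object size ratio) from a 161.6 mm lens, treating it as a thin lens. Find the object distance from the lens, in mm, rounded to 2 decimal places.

With m = dᵢ/dₒ and 1/f = 1/dₒ + 1/dᵢ, substituting dᵢ = m·dₒ gives 1/f = (1 + 1/m)/dₒ, hence dₒ = f·(1 + 1/m).
dₒ = 161.6 × (1 + 1/2.2) = 161.6 × 1.45455 ≈ 235.055 mm.

235.05 mm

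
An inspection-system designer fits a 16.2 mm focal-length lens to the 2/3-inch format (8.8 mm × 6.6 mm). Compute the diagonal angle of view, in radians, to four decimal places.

0.6546 rad

Sensor diagonal = √(8.8² + 6.6²) = √121.0000 ≈ 11.0000 mm.
Angle of view α = 2·arctan(d/2f) with d = 11.0000 mm and f = 16.2 mm.
d/2f = 0.33951; arctan(0.33951) ≈ 0.3273 rad, so α ≈ 0.6546 rad.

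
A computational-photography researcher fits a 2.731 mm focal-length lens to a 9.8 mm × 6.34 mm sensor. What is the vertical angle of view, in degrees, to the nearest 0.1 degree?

98.5°

Angle of view α = 2·arctan(h/2f) with h = 6.34 mm and f = 2.731 mm.
h/2f = 1.16075; arctan(1.16075) ≈ 49.2546°, so α ≈ 98.5093°.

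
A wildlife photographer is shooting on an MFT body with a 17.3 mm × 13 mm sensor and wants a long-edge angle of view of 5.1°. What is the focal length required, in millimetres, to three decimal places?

194.228 mm

From α = 2·arctan(w/2f) we get f = w / (2·tan(α/2)).
With w = 17.3 mm and α/2 = 2.55°, tan(α/2) ≈ 0.04454, so f ≈ 17.3 / 0.08907 ≈ 194.2279 mm.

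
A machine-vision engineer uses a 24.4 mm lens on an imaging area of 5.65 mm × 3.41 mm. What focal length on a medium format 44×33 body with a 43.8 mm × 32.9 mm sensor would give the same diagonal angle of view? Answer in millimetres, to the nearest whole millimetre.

203 mm

Sensor diagonal = √(5.65² + 3.41²) = √43.5506 ≈ 6.5993 mm.
Sensor diagonal = √(43.8² + 32.9²) = √3000.8500 ≈ 54.7800 mm.
Equal angle of view means equal diagonal/f ratio, so f₂ = f₁ · (diagonal₂/diagonal₁) = 24.4 × 54.7800/6.5993.
f₂ = 24.4 × 8.30090 ≈ 202.542 mm.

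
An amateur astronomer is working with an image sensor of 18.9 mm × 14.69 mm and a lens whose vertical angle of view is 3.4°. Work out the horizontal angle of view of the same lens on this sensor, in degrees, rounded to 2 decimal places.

4.37°

From the vertical AOV: f = 14.69 / (2·tan(1.7°)) = 14.69 / 0.05936 ≈ 247.4788 mm.
Horizontal AOV = 2·arctan(18.9 / (2 × 247.4788)) = 2·arctan(0.03819) ≈ 4.3736°.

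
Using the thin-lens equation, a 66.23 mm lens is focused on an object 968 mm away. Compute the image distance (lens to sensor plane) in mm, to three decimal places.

1/dᵢ = 1/f − 1/dₒ = 1/66.23 − 1/968 = 0.0140658 mm⁻¹.
dᵢ = 1/0.0140658 ≈ 71.0942 mm.

71.094 mm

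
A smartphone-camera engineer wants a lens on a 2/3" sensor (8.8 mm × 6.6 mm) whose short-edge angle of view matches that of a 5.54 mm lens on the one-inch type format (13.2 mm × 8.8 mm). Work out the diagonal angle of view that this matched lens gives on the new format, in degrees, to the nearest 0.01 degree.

Equal short-edge AOV ⇒ f₂ = f₁ · 6.6/8.8 = 5.54 × 0.75000 ≈ 4.1550 mm.
Sensor diagonal = √(8.8² + 6.6²) = √121.0000 ≈ 11.0000 mm.
Diagonal AOV on the new format = 2·arctan(11.0000 / (2 × 4.1550)) = 2·arctan(1.32371) ≈ 105.8612°.

105.86°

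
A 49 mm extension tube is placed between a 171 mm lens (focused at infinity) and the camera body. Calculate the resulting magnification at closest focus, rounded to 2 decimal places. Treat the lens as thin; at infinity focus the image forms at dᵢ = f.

The tube moves the image plane from f to f + e, so dᵢ = 171 + 49 = 220 mm. Focus is achieved when 1/f = 1/dₒ + 1/dᵢ, giving dₒ = 1/(1/f − 1/(f+e)).
Magnification m = dᵢ/dₒ = (f+e)·(1/f − 1/(f+e)) = e/f = 49/171 ≈ 0.2865.

0.29×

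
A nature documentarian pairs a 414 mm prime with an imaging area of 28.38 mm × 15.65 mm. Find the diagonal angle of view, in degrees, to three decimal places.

4.483°

Sensor diagonal = √(28.38² + 15.65²) = √1050.3469 ≈ 32.4091 mm.
Angle of view α = 2·arctan(d/2f) with d = 32.4091 mm and f = 414 mm.
d/2f = 0.03914; arctan(0.03914) ≈ 2.2415°, so α ≈ 4.4830°.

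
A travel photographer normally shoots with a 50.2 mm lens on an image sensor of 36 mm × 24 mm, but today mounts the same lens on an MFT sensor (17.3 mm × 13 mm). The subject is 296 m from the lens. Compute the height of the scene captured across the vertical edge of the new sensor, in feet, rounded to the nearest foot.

251 ft

The focal length stays 50.2 mm; the relevant sensor dimension is now h = 13 mm. Object distance dₒ = 296 m = 296000 mm.
Thin-lens field height W = h·(dₒ − f)/f = 13 × (296000 − 50.2)/50.2 ≈ 76640.386 mm = 76640.386/304.8 ft = 251.445 ft.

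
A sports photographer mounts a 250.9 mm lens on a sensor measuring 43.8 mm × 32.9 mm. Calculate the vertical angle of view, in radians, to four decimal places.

Angle of view α = 2·arctan(h/2f) with h = 32.9 mm and f = 250.9 mm.
h/2f = 0.06556; arctan(0.06556) ≈ 0.0655 rad, so α ≈ 0.1309 rad.

0.1309 rad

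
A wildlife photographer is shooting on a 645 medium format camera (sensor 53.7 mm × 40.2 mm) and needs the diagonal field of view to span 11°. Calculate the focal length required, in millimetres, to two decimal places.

348.33 mm

Sensor diagonal = √(53.7² + 40.2²) = √4499.7300 ≈ 67.0800 mm.
From α = 2·arctan(d/2f) we get f = d / (2·tan(α/2)).
With d = 67.0800 mm and α/2 = 5.5°, tan(α/2) ≈ 0.09629, so f ≈ 67.0800 / 0.19258 ≈ 348.3264 mm.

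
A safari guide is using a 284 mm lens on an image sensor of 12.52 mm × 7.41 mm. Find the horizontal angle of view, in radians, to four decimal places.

0.0441 rad

Angle of view α = 2·arctan(w/2f) with w = 12.52 mm and f = 284 mm.
w/2f = 0.02204; arctan(0.02204) ≈ 0.0220 rad, so α ≈ 0.0441 rad.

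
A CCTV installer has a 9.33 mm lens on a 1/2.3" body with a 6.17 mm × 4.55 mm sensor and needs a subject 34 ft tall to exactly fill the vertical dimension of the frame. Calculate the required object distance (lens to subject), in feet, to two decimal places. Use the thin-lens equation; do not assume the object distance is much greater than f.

69.75 ft

W: 34 ft × 304.8 mm/ft = 10363.20 mm.
Magnification m = h/W = dᵢ/dₒ; combined with 1/f = 1/dₒ + 1/dᵢ this gives dₒ = f·(1 + W/h).
dₒ = 9.33 mm × (1 + 10363.2/4.55) = 9.33 × 2278.6263 ≈ 21259.583 mm = 21259.583/304.8 ft = 69.7493 ft.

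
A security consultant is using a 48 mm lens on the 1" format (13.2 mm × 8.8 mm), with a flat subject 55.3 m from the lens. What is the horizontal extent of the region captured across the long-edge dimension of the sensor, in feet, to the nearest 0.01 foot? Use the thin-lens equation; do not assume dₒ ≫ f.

49.85 ft

dₒ: 55.3 m = 55300 mm.
Similar triangles through the lens centre give W/dₒ = w/dᵢ; with 1/f = 1/dₒ + 1/dᵢ this gives W = w·(dₒ − f)/f.
W = 13.2 mm × (55300 − 48) / 48 = 13.2 × 1151.0833 ≈ 15194.300 mm = 15194.300/304.8 ft = 49.8501 ft.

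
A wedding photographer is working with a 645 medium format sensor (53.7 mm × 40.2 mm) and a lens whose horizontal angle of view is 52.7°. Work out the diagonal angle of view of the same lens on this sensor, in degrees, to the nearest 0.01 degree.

From the horizontal AOV: f = 53.7 / (2·tan(26.35°)) = 53.7 / 0.99063 ≈ 54.2077 mm.
Sensor diagonal = √(53.7² + 40.2²) = √4499.7300 ≈ 67.0800 mm.
Diagonal AOV = 2·arctan(67.0800 / (2 × 54.2077)) = 2·arctan(0.61873) ≈ 63.4928°.

63.49°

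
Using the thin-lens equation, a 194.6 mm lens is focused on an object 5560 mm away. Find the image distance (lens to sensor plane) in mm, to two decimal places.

1/dᵢ = 1/f − 1/dₒ = 1/194.6 − 1/5560 = 0.0049589 mm⁻¹.
dᵢ = 1/0.0049589 ≈ 201.6580 mm.

201.66 mm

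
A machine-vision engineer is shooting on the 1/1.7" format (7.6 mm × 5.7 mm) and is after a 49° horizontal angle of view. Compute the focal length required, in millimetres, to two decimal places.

From α = 2·arctan(w/2f) we get f = w / (2·tan(α/2)).
With w = 7.6 mm and α/2 = 24.5°, tan(α/2) ≈ 0.45573, so f ≈ 7.6 / 0.91145 ≈ 8.3383 mm.

8.34 mm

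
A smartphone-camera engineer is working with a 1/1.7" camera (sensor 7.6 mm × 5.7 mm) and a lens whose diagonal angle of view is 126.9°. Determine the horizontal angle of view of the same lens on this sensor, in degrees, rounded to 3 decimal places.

116.023°

Sensor diagonal = √(7.6² + 5.7²) = √90.2500 ≈ 9.5000 mm.
From the diagonal AOV: f = 9.5000 / (2·tan(63.45°)) = 9.5000 / 4.00263 ≈ 2.3734 mm.
Horizontal AOV = 2·arctan(7.6 / (2 × 2.3734)) = 2·arctan(1.60105) ≈ 116.0231°.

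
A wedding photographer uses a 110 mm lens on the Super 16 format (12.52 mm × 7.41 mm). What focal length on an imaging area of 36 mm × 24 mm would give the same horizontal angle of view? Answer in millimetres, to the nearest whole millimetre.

Equal angle of view means equal width/f ratio, so f₂ = f₁ · (width₂/width₁) = 110 × 36/12.52.
f₂ = 110 × 2.87540 ≈ 316.294 mm.

316 mm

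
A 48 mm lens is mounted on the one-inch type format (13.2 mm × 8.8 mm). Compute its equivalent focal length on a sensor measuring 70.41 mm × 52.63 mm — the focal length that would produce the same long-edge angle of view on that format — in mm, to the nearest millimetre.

Equal angle of view means equal width/f ratio, so f₂ = f₁ · (width₂/width₁) = 48 × 70.41/13.2.
f₂ = 48 × 5.33409 ≈ 256.036 mm.

256 mm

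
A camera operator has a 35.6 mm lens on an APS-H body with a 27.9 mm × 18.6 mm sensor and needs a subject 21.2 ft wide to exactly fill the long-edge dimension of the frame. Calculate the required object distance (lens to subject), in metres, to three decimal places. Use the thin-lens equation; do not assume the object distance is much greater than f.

8.281 m

W: 21.2 ft × 304.8 mm/ft = 6461.76 mm.
Magnification m = w/W = dᵢ/dₒ; combined with 1/f = 1/dₒ + 1/dᵢ this gives dₒ = f·(1 + W/w).
dₒ = 35.6 mm × (1 + 6461.76/27.9) = 35.6 × 232.6043 ≈ 8280.713 mm = 8.28071 m.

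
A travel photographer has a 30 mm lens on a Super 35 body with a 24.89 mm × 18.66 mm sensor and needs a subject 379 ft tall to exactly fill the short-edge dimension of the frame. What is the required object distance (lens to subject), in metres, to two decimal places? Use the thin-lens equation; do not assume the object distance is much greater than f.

W: 379 ft × 304.8 mm/ft = 115519.20 mm.
Magnification m = h/W = dᵢ/dₒ; combined with 1/f = 1/dₒ + 1/dᵢ this gives dₒ = f·(1 + W/h).
dₒ = 30 mm × (1 + 115519/18.66) = 30 × 6191.7394 ≈ 185752.181 mm = 185.752 m.

185.75 m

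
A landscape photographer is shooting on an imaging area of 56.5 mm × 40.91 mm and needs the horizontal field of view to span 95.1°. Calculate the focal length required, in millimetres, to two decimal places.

From α = 2·arctan(w/2f) we get f = w / (2·tan(α/2)).
With w = 56.5 mm and α/2 = 47.55°, tan(α/2) ≈ 1.09322, so f ≈ 56.5 / 2.18644 ≈ 25.8410 mm.

25.84 mm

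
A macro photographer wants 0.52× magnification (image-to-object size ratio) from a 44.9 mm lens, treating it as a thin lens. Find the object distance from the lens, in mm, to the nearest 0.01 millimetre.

131.25 mm

With m = dᵢ/dₒ and 1/f = 1/dₒ + 1/dᵢ, substituting dᵢ = m·dₒ gives 1/f = (1 + 1/m)/dₒ, hence dₒ = f·(1 + 1/m).
dₒ = 44.9 × (1 + 1/0.52) = 44.9 × 2.92308 ≈ 131.246 mm.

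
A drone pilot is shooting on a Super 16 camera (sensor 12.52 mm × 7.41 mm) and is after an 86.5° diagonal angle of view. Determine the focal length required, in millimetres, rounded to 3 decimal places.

7.733 mm

Sensor diagonal = √(12.52² + 7.41²) = √211.6585 ≈ 14.5485 mm.
From α = 2·arctan(d/2f) we get f = d / (2·tan(α/2)).
With d = 14.5485 mm and α/2 = 43.25°, tan(α/2) ≈ 0.94071, so f ≈ 14.5485 / 1.88141 ≈ 7.7327 mm.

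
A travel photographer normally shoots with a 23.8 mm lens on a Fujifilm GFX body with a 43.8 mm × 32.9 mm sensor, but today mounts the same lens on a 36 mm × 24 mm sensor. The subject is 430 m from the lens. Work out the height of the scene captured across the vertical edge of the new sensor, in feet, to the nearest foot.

1423 ft

The focal length stays 23.8 mm; the relevant sensor dimension is now h = 24 mm. Object distance dₒ = 430 m = 430000 mm.
Thin-lens field height W = h·(dₒ − f)/f = 24 × (430000 − 23.8)/23.8 ≈ 433589.445 mm = 433589.445/304.8 ft = 1422.54 ft.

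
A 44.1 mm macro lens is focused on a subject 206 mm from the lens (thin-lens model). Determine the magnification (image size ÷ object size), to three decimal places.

0.272×

Thin lens: 1/f = 1/dₒ + 1/dᵢ → 1/dᵢ = 1/44.1 − 1/206 = 0.0178214 mm⁻¹, so dᵢ ≈ 56.1124 mm.
Magnification m = dᵢ/dₒ = 56.1124/206 ≈ 0.27239.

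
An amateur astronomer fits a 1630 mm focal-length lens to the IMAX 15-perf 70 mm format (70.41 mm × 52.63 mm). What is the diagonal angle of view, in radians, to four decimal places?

Sensor diagonal = √(70.41² + 52.63²) = √7727.4850 ≈ 87.9061 mm.
Angle of view α = 2·arctan(d/2f) with d = 87.9061 mm and f = 1630 mm.
d/2f = 0.02697; arctan(0.02697) ≈ 0.0270 rad, so α ≈ 0.0539 rad.

0.0539 rad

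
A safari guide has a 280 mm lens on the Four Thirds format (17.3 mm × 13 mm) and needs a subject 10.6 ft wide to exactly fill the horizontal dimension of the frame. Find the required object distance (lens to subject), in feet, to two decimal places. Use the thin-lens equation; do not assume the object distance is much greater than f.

172.48 ft

W: 10.6 ft × 304.8 mm/ft = 3230.88 mm.
Magnification m = w/W = dᵢ/dₒ; combined with 1/f = 1/dₒ + 1/dᵢ this gives dₒ = f·(1 + W/w).
dₒ = 280 mm × (1 + 3230.88/17.3) = 280 × 187.7561 ≈ 52571.698 mm = 52571.698/304.8 ft = 172.479 ft.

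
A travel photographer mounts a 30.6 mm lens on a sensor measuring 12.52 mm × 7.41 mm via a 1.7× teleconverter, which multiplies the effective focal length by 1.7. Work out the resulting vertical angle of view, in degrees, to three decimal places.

8.148°

Effective focal length f = 30.6 × 1.7 = 52.02 mm.
α = 2·arctan(7.41 / (2 × 52.02)) = 2·arctan(0.07122) ≈ 8.1478°.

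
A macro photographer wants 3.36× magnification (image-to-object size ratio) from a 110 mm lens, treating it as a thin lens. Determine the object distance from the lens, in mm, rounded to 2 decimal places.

142.74 mm

With m = dᵢ/dₒ and 1/f = 1/dₒ + 1/dᵢ, substituting dᵢ = m·dₒ gives 1/f = (1 + 1/m)/dₒ, hence dₒ = f·(1 + 1/m).
dₒ = 110 × (1 + 1/3.36) = 110 × 1.29762 ≈ 142.738 mm.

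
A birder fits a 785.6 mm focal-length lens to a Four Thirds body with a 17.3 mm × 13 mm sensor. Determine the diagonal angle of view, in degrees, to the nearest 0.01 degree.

Sensor diagonal = √(17.3² + 13²) = √468.2900 ≈ 21.6400 mm.
Angle of view α = 2·arctan(d/2f) with d = 21.6400 mm and f = 785.6 mm.
d/2f = 0.01377; arctan(0.01377) ≈ 0.7891°, so α ≈ 1.5782°.

1.58°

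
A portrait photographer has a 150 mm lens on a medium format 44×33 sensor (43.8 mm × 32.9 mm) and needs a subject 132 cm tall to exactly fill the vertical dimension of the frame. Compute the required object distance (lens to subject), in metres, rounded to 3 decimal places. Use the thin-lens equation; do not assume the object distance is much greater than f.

W: 132 cm = 1320 mm.
Magnification m = h/W = dᵢ/dₒ; combined with 1/f = 1/dₒ + 1/dᵢ this gives dₒ = f·(1 + W/h).
dₒ = 150 mm × (1 + 1320/32.9) = 150 × 41.1216 ≈ 6168.237 mm = 6.16824 m.

6.168 m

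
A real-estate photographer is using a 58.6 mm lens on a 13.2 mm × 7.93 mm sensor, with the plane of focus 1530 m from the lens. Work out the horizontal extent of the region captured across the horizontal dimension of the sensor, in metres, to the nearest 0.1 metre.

344.6 m

dₒ: 1530 m = 1.53e+06 mm.
Similar triangles through the lens centre give W/dₒ = w/dᵢ; with 1/f = 1/dₒ + 1/dᵢ this gives W = w·(dₒ − f)/f.
W = 13.2 mm × (1.53e+06 − 58.6) / 58.6 = 13.2 × 26108.2150 ≈ 344628.438 mm = 344.628 m.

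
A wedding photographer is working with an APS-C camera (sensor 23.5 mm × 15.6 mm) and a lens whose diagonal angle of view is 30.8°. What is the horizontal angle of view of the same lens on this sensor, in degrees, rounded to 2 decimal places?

Sensor diagonal = √(23.5² + 15.6²) = √795.6100 ≈ 28.2066 mm.
From the diagonal AOV: f = 28.2066 / (2·tan(15.4°)) = 28.2066 / 0.55089 ≈ 51.2016 mm.
Horizontal AOV = 2·arctan(23.5 / (2 × 51.2016)) = 2·arctan(0.22948) ≈ 25.8495°.

25.85°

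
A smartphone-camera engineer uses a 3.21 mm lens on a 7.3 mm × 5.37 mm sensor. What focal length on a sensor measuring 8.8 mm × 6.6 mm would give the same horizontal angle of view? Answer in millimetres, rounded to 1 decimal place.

Equal angle of view means equal width/f ratio, so f₂ = f₁ · (width₂/width₁) = 3.21 × 8.8/7.3.
f₂ = 3.21 × 1.20548 ≈ 3.870 mm.

3.9 mm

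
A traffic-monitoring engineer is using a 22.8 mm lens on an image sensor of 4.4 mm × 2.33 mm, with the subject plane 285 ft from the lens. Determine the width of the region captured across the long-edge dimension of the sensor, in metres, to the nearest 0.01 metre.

dₒ: 285 ft × 304.8 mm/ft = 86868.00 mm.
Similar triangles through the lens centre give W/dₒ = w/dᵢ; with 1/f = 1/dₒ + 1/dᵢ this gives W = w·(dₒ − f)/f.
W = 4.4 mm × (86868 − 22.8) / 22.8 = 4.4 × 3808.9999 ≈ 16759.599 mm = 16.7596 m.

16.76 m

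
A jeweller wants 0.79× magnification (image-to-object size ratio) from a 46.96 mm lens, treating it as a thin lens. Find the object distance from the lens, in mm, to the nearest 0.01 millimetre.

106.40 mm

With m = dᵢ/dₒ and 1/f = 1/dₒ + 1/dᵢ, substituting dᵢ = m·dₒ gives 1/f = (1 + 1/m)/dₒ, hence dₒ = f·(1 + 1/m).
dₒ = 46.96 × (1 + 1/0.79) = 46.96 × 2.26582 ≈ 106.403 mm.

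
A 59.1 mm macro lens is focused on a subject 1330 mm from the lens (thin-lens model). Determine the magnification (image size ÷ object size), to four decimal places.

Thin lens: 1/f = 1/dₒ + 1/dᵢ → 1/dᵢ = 1/59.1 − 1/1330 = 0.0161686 mm⁻¹, so dᵢ ≈ 61.8483 mm.
Magnification m = dᵢ/dₒ = 61.8483/1330 ≈ 0.04650.

0.0465×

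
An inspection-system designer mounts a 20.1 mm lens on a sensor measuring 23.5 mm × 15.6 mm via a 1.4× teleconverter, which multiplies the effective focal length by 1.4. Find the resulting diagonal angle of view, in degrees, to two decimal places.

Effective focal length f = 20.1 × 1.4 = 28.14 mm.
Sensor diagonal = √(23.5² + 15.6²) = √795.6100 ≈ 28.2066 mm.
α = 2·arctan(28.207 / (2 × 28.14)) = 2·arctan(0.50118) ≈ 53.2385°.

53.24°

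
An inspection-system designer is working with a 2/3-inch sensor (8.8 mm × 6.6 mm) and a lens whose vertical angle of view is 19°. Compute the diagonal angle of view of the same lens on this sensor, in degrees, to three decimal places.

31.168°

From the vertical AOV: f = 6.6 / (2·tan(9.5°)) = 6.6 / 0.33469 ≈ 19.7200 mm.
Sensor diagonal = √(8.8² + 6.6²) = √121.0000 ≈ 11.0000 mm.
Diagonal AOV = 2·arctan(11.0000 / (2 × 19.7200)) = 2·arctan(0.27890) ≈ 31.1680°.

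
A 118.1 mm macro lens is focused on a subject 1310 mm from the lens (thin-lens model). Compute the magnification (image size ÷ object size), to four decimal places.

0.0991×

Thin lens: 1/f = 1/dₒ + 1/dᵢ → 1/dᵢ = 1/118.1 − 1/1310 = 0.0077040 mm⁻¹, so dᵢ ≈ 129.8020 mm.
Magnification m = dᵢ/dₒ = 129.8020/1310 ≈ 0.09909.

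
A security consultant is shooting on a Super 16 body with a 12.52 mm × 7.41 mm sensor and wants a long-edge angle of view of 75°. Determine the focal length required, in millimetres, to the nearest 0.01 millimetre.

8.16 mm

From α = 2·arctan(w/2f) we get f = w / (2·tan(α/2)).
With w = 12.52 mm and α/2 = 37.5°, tan(α/2) ≈ 0.76733, so f ≈ 12.52 / 1.53465 ≈ 8.1582 mm.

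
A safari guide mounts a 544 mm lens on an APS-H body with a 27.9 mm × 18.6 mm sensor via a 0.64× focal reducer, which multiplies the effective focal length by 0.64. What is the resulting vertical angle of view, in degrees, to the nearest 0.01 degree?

Effective focal length f = 544 × 0.64 = 348.16 mm.
α = 2·arctan(18.6 / (2 × 348.16)) = 2·arctan(0.02671) ≈ 3.0602°.

3.06°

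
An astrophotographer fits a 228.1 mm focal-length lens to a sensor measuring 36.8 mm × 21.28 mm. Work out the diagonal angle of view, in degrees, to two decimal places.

10.65°

Sensor diagonal = √(36.8² + 21.28²) = √1807.0784 ≈ 42.5097 mm.
Angle of view α = 2·arctan(d/2f) with d = 42.5097 mm and f = 228.1 mm.
d/2f = 0.09318; arctan(0.09318) ≈ 5.3236°, so α ≈ 10.6472°.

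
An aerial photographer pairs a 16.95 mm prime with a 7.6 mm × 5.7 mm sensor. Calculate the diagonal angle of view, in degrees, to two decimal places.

31.31°

Sensor diagonal = √(7.6² + 5.7²) = √90.2500 ≈ 9.5000 mm.
Angle of view α = 2·arctan(d/2f) with d = 9.5000 mm and f = 16.95 mm.
d/2f = 0.28024; arctan(0.28024) ≈ 15.6548°, so α ≈ 31.3096°.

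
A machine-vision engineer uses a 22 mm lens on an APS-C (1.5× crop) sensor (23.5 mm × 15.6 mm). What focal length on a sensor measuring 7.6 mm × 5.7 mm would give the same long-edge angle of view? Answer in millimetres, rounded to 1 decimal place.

7.1 mm

Equal angle of view means equal width/f ratio, so f₂ = f₁ · (width₂/width₁) = 22 × 7.6/23.5.
f₂ = 22 × 0.32340 ≈ 7.115 mm.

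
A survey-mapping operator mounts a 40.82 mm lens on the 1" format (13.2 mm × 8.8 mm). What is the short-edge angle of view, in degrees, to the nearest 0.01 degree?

Angle of view α = 2·arctan(h/2f) with h = 8.8 mm and f = 40.82 mm.
h/2f = 0.10779; arctan(0.10779) ≈ 6.1522°, so α ≈ 12.3044°.

12.30°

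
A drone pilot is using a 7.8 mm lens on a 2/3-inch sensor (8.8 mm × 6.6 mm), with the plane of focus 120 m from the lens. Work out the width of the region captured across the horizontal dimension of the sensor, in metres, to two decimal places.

dₒ: 120 m = 120000 mm.
Similar triangles through the lens centre give W/dₒ = w/dᵢ; with 1/f = 1/dₒ + 1/dᵢ this gives W = w·(dₒ − f)/f.
W = 8.8 mm × (120000 − 7.8) / 7.8 = 8.8 × 15383.6154 ≈ 135375.815 mm = 135.376 m.

135.38 m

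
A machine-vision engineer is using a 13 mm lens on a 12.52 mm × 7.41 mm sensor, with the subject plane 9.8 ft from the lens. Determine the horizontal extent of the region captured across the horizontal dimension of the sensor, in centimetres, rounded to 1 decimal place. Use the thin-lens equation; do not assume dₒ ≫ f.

286.4 cm

dₒ: 9.8 ft × 304.8 mm/ft = 2987.04 mm.
Similar triangles through the lens centre give W/dₒ = w/dᵢ; with 1/f = 1/dₒ + 1/dᵢ this gives W = w·(dₒ − f)/f.
W = 12.52 mm × (2987.04 − 13) / 13 = 12.52 × 228.7723 ≈ 2864.229 mm = 286.423 cm.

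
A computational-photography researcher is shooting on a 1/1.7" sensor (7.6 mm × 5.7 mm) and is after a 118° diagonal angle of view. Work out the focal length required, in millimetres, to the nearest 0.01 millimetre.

Sensor diagonal = √(7.6² + 5.7²) = √90.2500 ≈ 9.5000 mm.
From α = 2·arctan(d/2f) we get f = d / (2·tan(α/2)).
With d = 9.5000 mm and α/2 = 59°, tan(α/2) ≈ 1.66428, so f ≈ 9.5000 / 3.32856 ≈ 2.8541 mm.

2.85 mm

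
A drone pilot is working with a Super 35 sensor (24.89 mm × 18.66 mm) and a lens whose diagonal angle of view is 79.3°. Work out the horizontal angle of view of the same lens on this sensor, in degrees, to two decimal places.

Sensor diagonal = √(24.89² + 18.66²) = √967.7077 ≈ 31.1080 mm.
From the diagonal AOV: f = 31.1080 / (2·tan(39.65°)) = 31.1080 / 1.65749 ≈ 18.7682 mm.
Horizontal AOV = 2·arctan(24.89 / (2 × 18.7682)) = 2·arctan(0.66309) ≈ 67.0959°.

67.10°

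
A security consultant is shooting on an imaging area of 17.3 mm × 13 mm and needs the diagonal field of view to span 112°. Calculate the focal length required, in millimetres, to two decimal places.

7.30 mm

Sensor diagonal = √(17.3² + 13²) = √468.2900 ≈ 21.6400 mm.
From α = 2·arctan(d/2f) we get f = d / (2·tan(α/2)).
With d = 21.6400 mm and α/2 = 56°, tan(α/2) ≈ 1.48256, so f ≈ 21.6400 / 2.96512 ≈ 7.2982 mm.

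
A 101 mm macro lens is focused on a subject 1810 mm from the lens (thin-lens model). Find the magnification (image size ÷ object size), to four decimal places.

Thin lens: 1/f = 1/dₒ + 1/dᵢ → 1/dᵢ = 1/101 − 1/1810 = 0.0093485 mm⁻¹, so dᵢ ≈ 106.9690 mm.
Magnification m = dᵢ/dₒ = 106.9690/1810 ≈ 0.05910.

0.0591×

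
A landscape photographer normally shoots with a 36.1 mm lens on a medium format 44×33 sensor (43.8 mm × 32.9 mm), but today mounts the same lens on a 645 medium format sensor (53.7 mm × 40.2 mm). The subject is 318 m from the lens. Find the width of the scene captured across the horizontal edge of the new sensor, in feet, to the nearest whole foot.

The focal length stays 36.1 mm; the relevant sensor dimension is now w = 53.7 mm. Object distance dₒ = 318 m = 318000 mm.
Thin-lens field width W = w·(dₒ − f)/f = 53.7 × (318000 − 36.1)/36.1 ≈ 472982.311 mm = 472982.311/304.8 ft = 1551.78 ft.

1552 ft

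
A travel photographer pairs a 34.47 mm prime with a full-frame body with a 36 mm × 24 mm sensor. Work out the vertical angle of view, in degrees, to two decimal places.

38.39°

Angle of view α = 2·arctan(h/2f) with h = 24 mm and f = 34.47 mm.
h/2f = 0.34813; arctan(0.34813) ≈ 19.1945°, so α ≈ 38.3890°.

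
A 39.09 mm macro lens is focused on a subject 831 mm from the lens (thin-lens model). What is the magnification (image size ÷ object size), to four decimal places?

Thin lens: 1/f = 1/dₒ + 1/dᵢ → 1/dᵢ = 1/39.09 − 1/831 = 0.0243786 mm⁻¹, so dᵢ ≈ 41.0195 mm.
Magnification m = dᵢ/dₒ = 41.0195/831 ≈ 0.04936.

0.0494×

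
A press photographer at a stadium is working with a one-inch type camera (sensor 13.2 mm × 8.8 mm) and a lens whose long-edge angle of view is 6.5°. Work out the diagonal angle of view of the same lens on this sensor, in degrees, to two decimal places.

From the long-edge AOV: f = 13.2 / (2·tan(3.25°)) = 13.2 / 0.11357 ≈ 116.2297 mm.
Sensor diagonal = √(13.2² + 8.8²) = √251.6800 ≈ 15.8644 mm.
Diagonal AOV = 2·arctan(15.8644 / (2 × 116.2297)) = 2·arctan(0.06825) ≈ 7.8083°.

7.81°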